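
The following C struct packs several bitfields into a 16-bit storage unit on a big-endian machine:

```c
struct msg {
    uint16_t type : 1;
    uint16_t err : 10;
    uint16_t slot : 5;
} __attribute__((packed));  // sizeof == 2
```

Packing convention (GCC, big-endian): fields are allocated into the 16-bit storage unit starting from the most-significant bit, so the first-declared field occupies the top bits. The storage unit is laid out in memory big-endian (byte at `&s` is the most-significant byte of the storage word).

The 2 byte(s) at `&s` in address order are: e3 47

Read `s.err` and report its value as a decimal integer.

[0]=0xe3 [1]=0x47 (big-endian) → word 0xe347
type:1 @ bit 15 → (0xe347>>15)&0x1 = 0x1
err:10 @ bit 5 → (0xe347>>5)&0x3ff = 0x31a  ←
slot:5 @ bit 0 → (0xe347>>0)&0x1f = 0x7

794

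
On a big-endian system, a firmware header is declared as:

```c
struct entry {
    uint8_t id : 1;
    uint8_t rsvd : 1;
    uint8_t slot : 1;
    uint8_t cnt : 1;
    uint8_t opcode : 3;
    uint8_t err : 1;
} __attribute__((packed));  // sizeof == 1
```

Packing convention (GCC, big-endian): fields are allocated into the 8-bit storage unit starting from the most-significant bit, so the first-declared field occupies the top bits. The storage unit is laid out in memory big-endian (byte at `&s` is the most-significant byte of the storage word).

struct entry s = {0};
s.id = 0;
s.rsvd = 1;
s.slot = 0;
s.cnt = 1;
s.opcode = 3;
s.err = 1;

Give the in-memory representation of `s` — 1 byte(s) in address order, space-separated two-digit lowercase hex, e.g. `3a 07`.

id:1 = 0 → 0x0 << 7 → word 0x00
rsvd:1 = 1 → 0x1 << 6 → word 0x40
slot:1 = 0 → 0x0 << 5 → word 0x40
cnt:1 = 1 → 0x1 << 4 → word 0x50
opcode:3 = 3 → 0x3 << 1 → word 0x56
err:1 = 1 → 0x1 << 0 → word 0x57
word = 0x57 → big-endian bytes:
  [0]=0x57

57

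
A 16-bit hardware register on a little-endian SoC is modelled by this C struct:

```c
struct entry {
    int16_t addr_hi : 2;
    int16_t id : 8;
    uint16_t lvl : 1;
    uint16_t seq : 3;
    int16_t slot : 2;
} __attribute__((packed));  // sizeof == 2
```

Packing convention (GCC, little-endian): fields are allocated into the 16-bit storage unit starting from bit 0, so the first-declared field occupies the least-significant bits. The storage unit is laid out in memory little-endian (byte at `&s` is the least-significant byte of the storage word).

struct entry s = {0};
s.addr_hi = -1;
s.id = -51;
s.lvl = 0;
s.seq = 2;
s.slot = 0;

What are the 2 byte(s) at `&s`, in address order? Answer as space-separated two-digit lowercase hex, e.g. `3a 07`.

37 13

addr_hi (2b) val=-1 bits=0x3 at bit 0: 0x0003
id (8b) val=-51 bits=0xcd at bit 2: 0x0337
lvl (1b) val=0 bits=0x0 at bit 10: 0x0337
seq (3b) val=2 bits=0x2 at bit 11: 0x1337
slot (2b) val=0 bits=0x0 at bit 14: 0x1337
word = 0x1337 → little-endian bytes:
  [0]=0x37  [1]=0x13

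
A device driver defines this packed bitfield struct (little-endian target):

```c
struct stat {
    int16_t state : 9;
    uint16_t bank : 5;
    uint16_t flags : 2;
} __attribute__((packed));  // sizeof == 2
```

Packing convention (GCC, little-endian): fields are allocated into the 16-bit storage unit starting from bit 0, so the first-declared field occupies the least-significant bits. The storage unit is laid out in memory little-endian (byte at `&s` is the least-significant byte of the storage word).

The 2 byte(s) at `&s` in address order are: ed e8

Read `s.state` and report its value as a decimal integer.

237

[0]=0xed [1]=0xe8 (little-endian) → word 0xe8ed
state:9 @ bit 0 → (0xe8ed>>0)&0x1ff = 0xed  ←
bank:5 @ bit 9 → (0xe8ed>>9)&0x1f = 0x14
flags:2 @ bit 14 → (0xe8ed>>14)&0x3 = 0x3
state signed 9b, MSB=0: value = 237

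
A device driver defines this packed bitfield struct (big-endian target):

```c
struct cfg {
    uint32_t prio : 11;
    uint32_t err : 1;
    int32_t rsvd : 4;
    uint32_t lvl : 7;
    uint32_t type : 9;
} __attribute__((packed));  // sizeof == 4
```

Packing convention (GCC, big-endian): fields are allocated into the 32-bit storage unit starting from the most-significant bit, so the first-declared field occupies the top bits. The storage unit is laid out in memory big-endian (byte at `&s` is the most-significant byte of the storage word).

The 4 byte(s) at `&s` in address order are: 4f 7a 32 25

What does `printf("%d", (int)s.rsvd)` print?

-6

[0]=0x4f [1]=0x7a [2]=0x32 [3]=0x25 (big-endian) → word 0x4f7a3225
prio [21+:11] = (word>>21) & 0x7ff = 635
err [20+:1] = (word>>20) & 0x1 = 1
rsvd [16+:4] = (word>>16) & 0xf = 10  ←
lvl [9+:7] = (word>>9) & 0x7f = 25
type [0+:9] = (word>>0) & 0x1ff = 37
rsvd signed 4b, MSB=1: 10 - 16 = -6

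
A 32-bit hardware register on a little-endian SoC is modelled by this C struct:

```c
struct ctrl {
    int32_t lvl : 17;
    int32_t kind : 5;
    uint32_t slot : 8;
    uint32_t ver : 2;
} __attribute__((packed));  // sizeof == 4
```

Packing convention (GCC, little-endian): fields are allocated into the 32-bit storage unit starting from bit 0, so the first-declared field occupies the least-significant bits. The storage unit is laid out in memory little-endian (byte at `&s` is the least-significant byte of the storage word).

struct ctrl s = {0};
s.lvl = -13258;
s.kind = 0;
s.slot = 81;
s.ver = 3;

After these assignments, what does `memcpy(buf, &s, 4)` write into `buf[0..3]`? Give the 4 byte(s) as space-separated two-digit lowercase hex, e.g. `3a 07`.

[0+:17] lvl=-13258 & 0x1ffff = 0x1cc36; word=0x0001cc36
[17+:5] kind=0 & 0x1f = 0x0; word=0x0001cc36
[22+:8] slot=81 & 0xff = 0x51; word=0x1441cc36
[30+:2] ver=3 & 0x3 = 0x3; word=0xd441cc36
word = 0xd441cc36 → little-endian bytes:
  [0]=0x36  [1]=0xcc  [2]=0x41  [3]=0xd4

36 cc 41 d4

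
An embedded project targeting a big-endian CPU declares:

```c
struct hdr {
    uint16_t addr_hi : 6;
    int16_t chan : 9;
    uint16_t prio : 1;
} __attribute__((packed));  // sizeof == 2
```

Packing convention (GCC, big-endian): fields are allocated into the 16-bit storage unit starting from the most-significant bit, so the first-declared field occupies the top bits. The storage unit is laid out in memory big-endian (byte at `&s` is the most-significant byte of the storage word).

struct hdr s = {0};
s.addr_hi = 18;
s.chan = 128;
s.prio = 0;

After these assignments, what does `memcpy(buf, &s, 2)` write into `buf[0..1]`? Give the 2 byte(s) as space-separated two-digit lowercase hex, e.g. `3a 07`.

addr_hi (6b) val=18 bits=0x12 at bit 10: 0x4800
chan (9b) val=128 bits=0x80 at bit 1: 0x4900
prio (1b) val=0 bits=0x0 at bit 0: 0x4900
word = 0x4900 → big-endian bytes:
  [0]=0x49  [1]=0x00

49 00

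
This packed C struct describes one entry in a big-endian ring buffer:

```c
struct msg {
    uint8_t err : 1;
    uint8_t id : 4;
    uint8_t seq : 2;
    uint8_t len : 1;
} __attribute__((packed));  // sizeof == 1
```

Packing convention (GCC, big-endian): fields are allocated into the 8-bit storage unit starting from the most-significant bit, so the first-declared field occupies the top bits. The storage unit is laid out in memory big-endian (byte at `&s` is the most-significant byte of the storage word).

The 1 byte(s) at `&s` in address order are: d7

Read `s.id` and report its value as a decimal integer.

[0]=0xd7 (big-endian) → word 0xd7
err [7+:1] = (word>>7) & 0x1 = 1
id [3+:4] = (word>>3) & 0xf = 10  ←
seq [1+:2] = (word>>1) & 0x3 = 3
len [0+:1] = (word>>0) & 0x1 = 1

10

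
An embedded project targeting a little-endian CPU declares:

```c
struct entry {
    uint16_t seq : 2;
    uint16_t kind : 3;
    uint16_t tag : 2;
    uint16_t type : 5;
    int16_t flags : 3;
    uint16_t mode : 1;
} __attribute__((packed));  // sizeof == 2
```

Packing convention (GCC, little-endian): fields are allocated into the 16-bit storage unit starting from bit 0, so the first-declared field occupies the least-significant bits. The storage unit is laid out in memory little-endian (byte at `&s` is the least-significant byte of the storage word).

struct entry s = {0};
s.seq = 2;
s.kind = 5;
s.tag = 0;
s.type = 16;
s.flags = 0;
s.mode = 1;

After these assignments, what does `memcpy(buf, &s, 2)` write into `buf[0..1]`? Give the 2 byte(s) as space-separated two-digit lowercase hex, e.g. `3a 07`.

16 88

seq:2 = 2 → 0x2 << 0 → word 0x0002
kind:3 = 5 → 0x5 << 2 → word 0x0016
tag:2 = 0 → 0x0 << 5 → word 0x0016
type:5 = 16 → 0x10 << 7 → word 0x0816
flags:3 = 0 → 0x0 << 12 → word 0x0816
mode:1 = 1 → 0x1 << 15 → word 0x8816
word = 0x8816 → little-endian bytes:
  [0]=0x16  [1]=0x88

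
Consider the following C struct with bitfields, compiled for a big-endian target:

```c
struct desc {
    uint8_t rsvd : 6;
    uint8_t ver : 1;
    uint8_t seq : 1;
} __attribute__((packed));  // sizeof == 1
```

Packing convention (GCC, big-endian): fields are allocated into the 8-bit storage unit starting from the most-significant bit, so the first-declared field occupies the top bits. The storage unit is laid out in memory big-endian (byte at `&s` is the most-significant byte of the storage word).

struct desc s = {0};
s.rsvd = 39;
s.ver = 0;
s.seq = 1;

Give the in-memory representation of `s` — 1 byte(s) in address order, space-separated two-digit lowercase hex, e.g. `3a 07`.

[2+:6] rsvd=39 & 0x3f = 0x27; word=0x9c
[1+:1] ver=0 & 0x1 = 0x0; word=0x9c
[0+:1] seq=1 & 0x1 = 0x1; word=0x9d
word = 0x9d → big-endian bytes:
  [0]=0x9d

9d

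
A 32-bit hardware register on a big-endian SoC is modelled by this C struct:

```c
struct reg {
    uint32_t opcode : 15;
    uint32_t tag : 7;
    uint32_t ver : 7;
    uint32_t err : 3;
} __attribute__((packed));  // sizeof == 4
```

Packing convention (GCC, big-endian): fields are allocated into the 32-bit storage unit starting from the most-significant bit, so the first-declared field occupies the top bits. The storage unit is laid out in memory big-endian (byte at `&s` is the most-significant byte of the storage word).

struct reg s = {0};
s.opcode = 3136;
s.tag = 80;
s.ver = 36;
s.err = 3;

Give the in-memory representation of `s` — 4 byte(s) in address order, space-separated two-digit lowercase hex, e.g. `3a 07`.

[17+:15] opcode=3136 & 0x7fff = 0xc40; word=0x18800000
[10+:7] tag=80 & 0x7f = 0x50; word=0x18814000
[3+:7] ver=36 & 0x7f = 0x24; word=0x18814120
[0+:3] err=3 & 0x7 = 0x3; word=0x18814123
word = 0x18814123 → big-endian bytes:
  [0]=0x18  [1]=0x81  [2]=0x41  [3]=0x23

18 81 41 23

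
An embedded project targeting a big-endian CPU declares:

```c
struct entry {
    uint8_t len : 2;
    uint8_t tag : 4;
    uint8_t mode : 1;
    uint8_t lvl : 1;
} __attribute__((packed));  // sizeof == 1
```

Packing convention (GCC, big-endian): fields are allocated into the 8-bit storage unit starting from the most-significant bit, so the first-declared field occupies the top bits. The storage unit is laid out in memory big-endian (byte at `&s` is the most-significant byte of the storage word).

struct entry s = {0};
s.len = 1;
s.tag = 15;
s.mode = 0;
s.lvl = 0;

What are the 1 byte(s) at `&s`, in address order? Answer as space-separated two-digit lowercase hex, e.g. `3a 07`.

[6+:2] len=1 & 0x3 = 0x1; word=0x40
[2+:4] tag=15 & 0xf = 0xf; word=0x7c
[1+:1] mode=0 & 0x1 = 0x0; word=0x7c
[0+:1] lvl=0 & 0x1 = 0x0; word=0x7c
word = 0x7c → big-endian bytes:
  [0]=0x7c

7c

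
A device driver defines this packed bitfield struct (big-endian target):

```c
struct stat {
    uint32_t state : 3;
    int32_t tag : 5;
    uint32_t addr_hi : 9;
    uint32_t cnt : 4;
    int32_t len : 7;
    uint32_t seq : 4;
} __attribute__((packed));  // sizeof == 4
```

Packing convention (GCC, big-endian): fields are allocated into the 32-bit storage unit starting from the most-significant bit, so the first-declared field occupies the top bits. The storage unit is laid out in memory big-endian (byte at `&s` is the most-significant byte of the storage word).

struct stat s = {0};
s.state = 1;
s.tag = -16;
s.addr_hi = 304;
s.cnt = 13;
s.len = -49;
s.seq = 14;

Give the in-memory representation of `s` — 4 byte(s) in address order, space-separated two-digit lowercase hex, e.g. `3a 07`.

30 98 6c fe

state (3b) val=1 bits=0x1 at bit 29: 0x20000000
tag (5b) val=-16 bits=0x10 at bit 24: 0x30000000
addr_hi (9b) val=304 bits=0x130 at bit 15: 0x30980000
cnt (4b) val=13 bits=0xd at bit 11: 0x30986800
len (7b) val=-49 bits=0x4f at bit 4: 0x30986cf0
seq (4b) val=14 bits=0xe at bit 0: 0x30986cfe
word = 0x30986cfe → big-endian bytes:
  [0]=0x30  [1]=0x98  [2]=0x6c  [3]=0xfe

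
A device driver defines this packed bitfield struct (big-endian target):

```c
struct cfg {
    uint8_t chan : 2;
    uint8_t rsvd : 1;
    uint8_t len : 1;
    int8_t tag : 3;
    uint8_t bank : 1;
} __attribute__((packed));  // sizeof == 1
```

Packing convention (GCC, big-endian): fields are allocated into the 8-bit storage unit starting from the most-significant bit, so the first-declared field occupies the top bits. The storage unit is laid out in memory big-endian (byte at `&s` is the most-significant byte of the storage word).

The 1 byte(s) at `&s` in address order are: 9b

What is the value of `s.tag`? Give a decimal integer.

[0]=0x9b (big-endian) → word 0x9b
chan:2 @ bit 6 → (0x9b>>6)&0x3 = 0x2
rsvd:1 @ bit 5 → (0x9b>>5)&0x1 = 0x0
len:1 @ bit 4 → (0x9b>>4)&0x1 = 0x1
tag:3 @ bit 1 → (0x9b>>1)&0x7 = 0x5  ←
bank:1 @ bit 0 → (0x9b>>0)&0x1 = 0x1
tag signed 3b, MSB=1: 5 - 8 = -3

-3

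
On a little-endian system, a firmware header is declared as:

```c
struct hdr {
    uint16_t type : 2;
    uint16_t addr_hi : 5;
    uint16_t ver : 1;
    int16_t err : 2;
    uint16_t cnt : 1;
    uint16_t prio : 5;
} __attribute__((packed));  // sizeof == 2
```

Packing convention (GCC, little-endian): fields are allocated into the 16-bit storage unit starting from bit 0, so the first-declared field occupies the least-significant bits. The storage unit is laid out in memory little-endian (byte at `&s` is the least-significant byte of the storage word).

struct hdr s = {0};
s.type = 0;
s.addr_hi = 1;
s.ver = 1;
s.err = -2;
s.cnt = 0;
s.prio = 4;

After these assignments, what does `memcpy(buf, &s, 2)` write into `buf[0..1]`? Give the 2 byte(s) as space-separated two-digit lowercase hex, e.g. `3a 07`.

84 22

type:2 = 0 → 0x0 << 0 → word 0x0000
addr_hi:5 = 1 → 0x1 << 2 → word 0x0004
ver:1 = 1 → 0x1 << 7 → word 0x0084
err:2 = -2 → 0x2 << 8 → word 0x0284
cnt:1 = 0 → 0x0 << 10 → word 0x0284
prio:5 = 4 → 0x4 << 11 → word 0x2284
word = 0x2284 → little-endian bytes:
  [0]=0x84  [1]=0x22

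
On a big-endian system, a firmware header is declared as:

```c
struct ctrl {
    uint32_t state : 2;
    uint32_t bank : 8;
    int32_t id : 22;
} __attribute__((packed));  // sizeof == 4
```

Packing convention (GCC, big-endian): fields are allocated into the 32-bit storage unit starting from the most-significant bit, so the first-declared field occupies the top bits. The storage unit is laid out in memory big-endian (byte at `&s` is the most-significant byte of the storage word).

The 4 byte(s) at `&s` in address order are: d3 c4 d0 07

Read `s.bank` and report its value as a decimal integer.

[0]=0xd3 [1]=0xc4 [2]=0xd0 [3]=0x07 (big-endian) → word 0xd3c4d007
state:2 @ bit 30 → (0xd3c4d007>>30)&0x3 = 0x3
bank:8 @ bit 22 → (0xd3c4d007>>22)&0xff = 0x4f  ←
id:22 @ bit 0 → (0xd3c4d007>>0)&0x3fffff = 0x4d007

79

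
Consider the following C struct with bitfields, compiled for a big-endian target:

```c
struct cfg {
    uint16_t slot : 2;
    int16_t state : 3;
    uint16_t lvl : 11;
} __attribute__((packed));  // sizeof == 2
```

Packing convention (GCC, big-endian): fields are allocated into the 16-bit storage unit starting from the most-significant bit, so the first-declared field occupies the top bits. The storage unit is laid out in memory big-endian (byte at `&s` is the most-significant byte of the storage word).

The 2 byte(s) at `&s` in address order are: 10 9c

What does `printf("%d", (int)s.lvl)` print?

156

[0]=0x10 [1]=0x9c (big-endian) → word 0x109c
slot [14+:2] = (word>>14) & 0x3 = 0
state [11+:3] = (word>>11) & 0x7 = 2
lvl [0+:11] = (word>>0) & 0x7ff = 156  ←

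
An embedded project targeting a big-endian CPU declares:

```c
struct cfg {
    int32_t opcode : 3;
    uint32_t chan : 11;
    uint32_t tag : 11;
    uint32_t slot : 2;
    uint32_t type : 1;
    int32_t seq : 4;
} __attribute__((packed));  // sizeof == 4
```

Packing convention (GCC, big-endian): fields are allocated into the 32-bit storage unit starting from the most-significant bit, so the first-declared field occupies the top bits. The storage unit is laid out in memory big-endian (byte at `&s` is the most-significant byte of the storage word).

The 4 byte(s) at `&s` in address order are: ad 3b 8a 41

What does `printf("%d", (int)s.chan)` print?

846

[0]=0xad [1]=0x3b [2]=0x8a [3]=0x41 (big-endian) → word 0xad3b8a41
opcode:3 @ bit 29 → (0xad3b8a41>>29)&0x7 = 0x5
chan:11 @ bit 18 → (0xad3b8a41>>18)&0x7ff = 0x34e  ←
tag:11 @ bit 7 → (0xad3b8a41>>7)&0x7ff = 0x714
slot:2 @ bit 5 → (0xad3b8a41>>5)&0x3 = 0x2
type:1 @ bit 4 → (0xad3b8a41>>4)&0x1 = 0x0
seq:4 @ bit 0 → (0xad3b8a41>>0)&0xf = 0x1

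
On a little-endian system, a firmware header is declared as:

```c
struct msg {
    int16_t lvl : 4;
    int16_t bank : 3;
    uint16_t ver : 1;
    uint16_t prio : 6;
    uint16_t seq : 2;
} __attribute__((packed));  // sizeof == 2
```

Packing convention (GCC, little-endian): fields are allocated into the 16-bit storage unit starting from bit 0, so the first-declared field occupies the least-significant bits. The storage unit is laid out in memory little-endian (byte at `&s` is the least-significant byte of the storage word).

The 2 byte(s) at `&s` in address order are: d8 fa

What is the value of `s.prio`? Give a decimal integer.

[0]=0xd8 [1]=0xfa (little-endian) → word 0xfad8
lvl [0+:4] = (word>>0) & 0xf = 8
bank [4+:3] = (word>>4) & 0x7 = 5
ver [7+:1] = (word>>7) & 0x1 = 1
prio [8+:6] = (word>>8) & 0x3f = 58  ←
seq [14+:2] = (word>>14) & 0x3 = 3

58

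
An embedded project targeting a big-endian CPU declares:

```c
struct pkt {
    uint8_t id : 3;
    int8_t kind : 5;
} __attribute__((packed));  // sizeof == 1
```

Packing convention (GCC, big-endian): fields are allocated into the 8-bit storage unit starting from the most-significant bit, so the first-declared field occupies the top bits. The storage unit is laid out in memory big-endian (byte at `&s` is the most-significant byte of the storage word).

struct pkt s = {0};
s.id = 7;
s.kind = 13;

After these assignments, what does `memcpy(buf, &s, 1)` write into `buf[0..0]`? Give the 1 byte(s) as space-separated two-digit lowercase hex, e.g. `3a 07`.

ed

id (3b) val=7 bits=0x7 at bit 5: 0xe0
kind (5b) val=13 bits=0xd at bit 0: 0xed
word = 0xed → big-endian bytes:
  [0]=0xed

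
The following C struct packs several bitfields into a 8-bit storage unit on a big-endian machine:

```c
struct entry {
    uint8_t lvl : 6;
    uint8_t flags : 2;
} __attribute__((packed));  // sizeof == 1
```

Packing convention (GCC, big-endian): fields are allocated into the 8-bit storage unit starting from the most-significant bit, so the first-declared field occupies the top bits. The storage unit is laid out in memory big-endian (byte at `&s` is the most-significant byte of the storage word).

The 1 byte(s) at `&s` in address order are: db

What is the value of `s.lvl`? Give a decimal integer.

[0]=0xdb (big-endian) → word 0xdb
lvl:6 @ bit 2 → (0xdb>>2)&0x3f = 0x36  ←
flags:2 @ bit 0 → (0xdb>>0)&0x3 = 0x3

54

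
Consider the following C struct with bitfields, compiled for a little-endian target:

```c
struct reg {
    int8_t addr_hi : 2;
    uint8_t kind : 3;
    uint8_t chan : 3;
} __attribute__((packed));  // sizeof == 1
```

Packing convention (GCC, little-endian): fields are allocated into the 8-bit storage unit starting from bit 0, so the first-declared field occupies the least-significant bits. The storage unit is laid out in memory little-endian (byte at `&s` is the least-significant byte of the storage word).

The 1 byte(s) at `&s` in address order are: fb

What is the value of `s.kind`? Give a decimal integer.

6

[0]=0xfb (little-endian) → word 0xfb
addr_hi [0+:2] = (word>>0) & 0x3 = 3
kind [2+:3] = (word>>2) & 0x7 = 6  ←
chan [5+:3] = (word>>5) & 0x7 = 7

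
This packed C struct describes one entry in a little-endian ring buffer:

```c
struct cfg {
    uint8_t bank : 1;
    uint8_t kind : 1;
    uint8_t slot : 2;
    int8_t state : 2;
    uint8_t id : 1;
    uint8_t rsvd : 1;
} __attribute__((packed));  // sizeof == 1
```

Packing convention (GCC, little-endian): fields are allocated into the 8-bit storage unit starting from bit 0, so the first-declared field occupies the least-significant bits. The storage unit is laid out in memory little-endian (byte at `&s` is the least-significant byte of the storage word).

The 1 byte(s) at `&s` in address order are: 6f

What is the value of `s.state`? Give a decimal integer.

-2

[0]=0x6f (little-endian) → word 0x6f
bank [0+:1] = (word>>0) & 0x1 = 1
kind [1+:1] = (word>>1) & 0x1 = 1
slot [2+:2] = (word>>2) & 0x3 = 3
state [4+:2] = (word>>4) & 0x3 = 2  ←
id [6+:1] = (word>>6) & 0x1 = 1
rsvd [7+:1] = (word>>7) & 0x1 = 0
state signed 2b, MSB=1: 2 - 4 = -2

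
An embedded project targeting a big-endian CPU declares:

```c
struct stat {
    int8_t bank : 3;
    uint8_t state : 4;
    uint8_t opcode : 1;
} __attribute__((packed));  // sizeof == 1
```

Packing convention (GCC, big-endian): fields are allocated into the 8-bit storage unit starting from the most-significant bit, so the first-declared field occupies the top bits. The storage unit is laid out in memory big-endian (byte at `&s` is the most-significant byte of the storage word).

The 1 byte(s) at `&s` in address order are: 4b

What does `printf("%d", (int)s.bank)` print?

[0]=0x4b (big-endian) → word 0x4b
bank:3 @ bit 5 → (0x4b>>5)&0x7 = 0x2  ←
state:4 @ bit 1 → (0x4b>>1)&0xf = 0x5
opcode:1 @ bit 0 → (0x4b>>0)&0x1 = 0x1
bank signed 3b, MSB=0: value = 2

2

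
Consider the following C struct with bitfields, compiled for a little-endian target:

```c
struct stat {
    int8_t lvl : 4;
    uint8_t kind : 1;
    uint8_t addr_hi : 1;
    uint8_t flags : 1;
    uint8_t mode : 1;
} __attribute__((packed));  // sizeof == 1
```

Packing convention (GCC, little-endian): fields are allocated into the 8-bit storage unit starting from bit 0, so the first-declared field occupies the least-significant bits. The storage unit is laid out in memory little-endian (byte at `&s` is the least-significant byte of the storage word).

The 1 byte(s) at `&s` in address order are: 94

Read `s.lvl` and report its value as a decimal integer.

[0]=0x94 (little-endian) → word 0x94
lvl:4 @ bit 0 → (0x94>>0)&0xf = 0x4  ←
kind:1 @ bit 4 → (0x94>>4)&0x1 = 0x1
addr_hi:1 @ bit 5 → (0x94>>5)&0x1 = 0x0
flags:1 @ bit 6 → (0x94>>6)&0x1 = 0x0
mode:1 @ bit 7 → (0x94>>7)&0x1 = 0x1
lvl signed 4b, MSB=0: value = 4

4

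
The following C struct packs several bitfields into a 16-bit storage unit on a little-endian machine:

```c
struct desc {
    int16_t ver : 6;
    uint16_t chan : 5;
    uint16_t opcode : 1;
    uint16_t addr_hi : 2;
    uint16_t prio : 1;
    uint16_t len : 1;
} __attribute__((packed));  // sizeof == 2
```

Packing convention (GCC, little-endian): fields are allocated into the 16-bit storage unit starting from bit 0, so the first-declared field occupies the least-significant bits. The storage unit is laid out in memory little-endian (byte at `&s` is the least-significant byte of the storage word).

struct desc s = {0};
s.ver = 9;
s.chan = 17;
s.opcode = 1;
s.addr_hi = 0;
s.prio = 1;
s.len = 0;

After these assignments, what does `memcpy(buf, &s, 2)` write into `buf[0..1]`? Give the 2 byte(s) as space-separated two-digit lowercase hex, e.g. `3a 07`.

49 4c

ver (6b) val=9 bits=0x9 at bit 0: 0x0009
chan (5b) val=17 bits=0x11 at bit 6: 0x0449
opcode (1b) val=1 bits=0x1 at bit 11: 0x0c49
addr_hi (2b) val=0 bits=0x0 at bit 12: 0x0c49
prio (1b) val=1 bits=0x1 at bit 14: 0x4c49
len (1b) val=0 bits=0x0 at bit 15: 0x4c49
word = 0x4c49 → little-endian bytes:
  [0]=0x49  [1]=0x4c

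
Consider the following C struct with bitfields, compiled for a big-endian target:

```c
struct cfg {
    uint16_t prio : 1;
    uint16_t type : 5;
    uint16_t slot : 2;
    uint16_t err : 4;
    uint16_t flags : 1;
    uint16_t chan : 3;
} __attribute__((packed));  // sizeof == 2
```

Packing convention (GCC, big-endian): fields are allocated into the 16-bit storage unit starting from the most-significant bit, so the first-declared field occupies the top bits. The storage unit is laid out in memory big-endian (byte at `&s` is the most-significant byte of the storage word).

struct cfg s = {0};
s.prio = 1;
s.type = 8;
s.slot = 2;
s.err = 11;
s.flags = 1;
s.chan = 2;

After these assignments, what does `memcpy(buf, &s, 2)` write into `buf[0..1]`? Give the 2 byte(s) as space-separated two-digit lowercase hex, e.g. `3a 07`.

prio (1b) val=1 bits=0x1 at bit 15: 0x8000
type (5b) val=8 bits=0x8 at bit 10: 0xa000
slot (2b) val=2 bits=0x2 at bit 8: 0xa200
err (4b) val=11 bits=0xb at bit 4: 0xa2b0
flags (1b) val=1 bits=0x1 at bit 3: 0xa2b8
chan (3b) val=2 bits=0x2 at bit 0: 0xa2ba
word = 0xa2ba → big-endian bytes:
  [0]=0xa2  [1]=0xba

a2 ba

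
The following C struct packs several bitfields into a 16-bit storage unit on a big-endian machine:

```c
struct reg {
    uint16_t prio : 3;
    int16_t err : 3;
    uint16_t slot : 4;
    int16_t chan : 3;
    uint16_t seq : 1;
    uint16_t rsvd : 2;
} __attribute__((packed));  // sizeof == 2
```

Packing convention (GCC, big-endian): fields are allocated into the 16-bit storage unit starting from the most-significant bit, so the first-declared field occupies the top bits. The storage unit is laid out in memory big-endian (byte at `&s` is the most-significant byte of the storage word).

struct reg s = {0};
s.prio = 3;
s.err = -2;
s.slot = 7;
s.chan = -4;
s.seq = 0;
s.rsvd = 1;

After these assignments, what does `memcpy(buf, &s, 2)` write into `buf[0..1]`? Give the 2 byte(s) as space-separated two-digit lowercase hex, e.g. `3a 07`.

prio:3 = 3 → 0x3 << 13 → word 0x6000
err:3 = -2 → 0x6 << 10 → word 0x7800
slot:4 = 7 → 0x7 << 6 → word 0x79c0
chan:3 = -4 → 0x4 << 3 → word 0x79e0
seq:1 = 0 → 0x0 << 2 → word 0x79e0
rsvd:2 = 1 → 0x1 << 0 → word 0x79e1
word = 0x79e1 → big-endian bytes:
  [0]=0x79  [1]=0xe1

79 e1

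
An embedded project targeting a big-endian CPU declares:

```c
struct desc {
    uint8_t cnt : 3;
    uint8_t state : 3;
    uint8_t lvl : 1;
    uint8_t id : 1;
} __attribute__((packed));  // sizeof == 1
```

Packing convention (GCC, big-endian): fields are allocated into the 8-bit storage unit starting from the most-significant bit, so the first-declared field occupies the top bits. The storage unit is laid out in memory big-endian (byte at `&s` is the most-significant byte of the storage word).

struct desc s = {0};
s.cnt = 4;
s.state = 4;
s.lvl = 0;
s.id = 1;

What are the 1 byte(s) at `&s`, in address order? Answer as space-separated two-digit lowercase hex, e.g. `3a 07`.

91

cnt (3b) val=4 bits=0x4 at bit 5: 0x80
state (3b) val=4 bits=0x4 at bit 2: 0x90
lvl (1b) val=0 bits=0x0 at bit 1: 0x90
id (1b) val=1 bits=0x1 at bit 0: 0x91
word = 0x91 → big-endian bytes:
  [0]=0x91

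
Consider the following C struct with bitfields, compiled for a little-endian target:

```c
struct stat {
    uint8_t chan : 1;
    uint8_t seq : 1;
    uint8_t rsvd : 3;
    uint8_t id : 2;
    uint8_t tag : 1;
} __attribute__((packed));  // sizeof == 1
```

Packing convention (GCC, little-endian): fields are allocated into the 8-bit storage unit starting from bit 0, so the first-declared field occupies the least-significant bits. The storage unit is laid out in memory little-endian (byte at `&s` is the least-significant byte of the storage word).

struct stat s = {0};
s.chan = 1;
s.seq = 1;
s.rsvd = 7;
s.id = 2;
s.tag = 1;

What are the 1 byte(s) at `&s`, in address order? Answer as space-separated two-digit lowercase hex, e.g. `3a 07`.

df

chan (1b) val=1 bits=0x1 at bit 0: 0x01
seq (1b) val=1 bits=0x1 at bit 1: 0x03
rsvd (3b) val=7 bits=0x7 at bit 2: 0x1f
id (2b) val=2 bits=0x2 at bit 5: 0x5f
tag (1b) val=1 bits=0x1 at bit 7: 0xdf
word = 0xdf → little-endian bytes:
  [0]=0xdf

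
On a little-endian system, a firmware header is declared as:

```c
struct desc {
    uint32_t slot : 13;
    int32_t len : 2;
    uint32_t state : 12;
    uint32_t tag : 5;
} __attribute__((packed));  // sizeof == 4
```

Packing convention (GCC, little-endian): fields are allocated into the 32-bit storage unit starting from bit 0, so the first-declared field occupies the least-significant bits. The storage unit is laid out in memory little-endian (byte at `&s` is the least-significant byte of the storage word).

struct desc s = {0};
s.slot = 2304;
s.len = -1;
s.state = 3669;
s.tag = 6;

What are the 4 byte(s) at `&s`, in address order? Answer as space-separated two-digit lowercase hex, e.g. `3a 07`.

00 e9 2a 37

[0+:13] slot=2304 & 0x1fff = 0x900; word=0x00000900
[13+:2] len=-1 & 0x3 = 0x3; word=0x00006900
[15+:12] state=3669 & 0xfff = 0xe55; word=0x072ae900
[27+:5] tag=6 & 0x1f = 0x6; word=0x372ae900
word = 0x372ae900 → little-endian bytes:
  [0]=0x00  [1]=0xe9  [2]=0x2a  [3]=0x37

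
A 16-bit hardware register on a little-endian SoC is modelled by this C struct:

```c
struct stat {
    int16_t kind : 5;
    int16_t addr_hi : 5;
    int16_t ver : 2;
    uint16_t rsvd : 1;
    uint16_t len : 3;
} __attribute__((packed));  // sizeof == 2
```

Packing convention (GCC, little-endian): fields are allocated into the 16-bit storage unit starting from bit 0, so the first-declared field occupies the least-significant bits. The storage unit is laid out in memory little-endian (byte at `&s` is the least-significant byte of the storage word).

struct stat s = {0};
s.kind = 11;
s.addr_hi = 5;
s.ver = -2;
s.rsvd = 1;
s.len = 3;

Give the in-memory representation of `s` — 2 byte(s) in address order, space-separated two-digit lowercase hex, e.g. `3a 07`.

kind (5b) val=11 bits=0xb at bit 0: 0x000b
addr_hi (5b) val=5 bits=0x5 at bit 5: 0x00ab
ver (2b) val=-2 bits=0x2 at bit 10: 0x08ab
rsvd (1b) val=1 bits=0x1 at bit 12: 0x18ab
len (3b) val=3 bits=0x3 at bit 13: 0x78ab
word = 0x78ab → little-endian bytes:
  [0]=0xab  [1]=0x78

ab 78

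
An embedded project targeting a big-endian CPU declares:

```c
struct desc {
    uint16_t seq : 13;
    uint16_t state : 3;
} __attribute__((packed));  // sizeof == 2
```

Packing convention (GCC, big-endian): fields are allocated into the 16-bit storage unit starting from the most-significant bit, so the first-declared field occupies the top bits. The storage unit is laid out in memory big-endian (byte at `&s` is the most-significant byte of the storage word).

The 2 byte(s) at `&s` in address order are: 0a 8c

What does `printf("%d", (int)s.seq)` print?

[0]=0x0a [1]=0x8c (big-endian) → word 0x0a8c
seq [3+:13] = (word>>3) & 0x1fff = 337  ←
state [0+:3] = (word>>0) & 0x7 = 4

337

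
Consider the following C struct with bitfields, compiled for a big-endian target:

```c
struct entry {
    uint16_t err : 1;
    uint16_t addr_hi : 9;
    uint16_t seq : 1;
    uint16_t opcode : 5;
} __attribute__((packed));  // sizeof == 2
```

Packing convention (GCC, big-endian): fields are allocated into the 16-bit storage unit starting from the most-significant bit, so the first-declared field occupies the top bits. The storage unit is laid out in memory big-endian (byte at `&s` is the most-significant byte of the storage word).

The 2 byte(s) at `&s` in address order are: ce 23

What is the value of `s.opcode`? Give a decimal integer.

[0]=0xce [1]=0x23 (big-endian) → word 0xce23
err:1 @ bit 15 → (0xce23>>15)&0x1 = 0x1
addr_hi:9 @ bit 6 → (0xce23>>6)&0x1ff = 0x138
seq:1 @ bit 5 → (0xce23>>5)&0x1 = 0x1
opcode:5 @ bit 0 → (0xce23>>0)&0x1f = 0x3  ←

3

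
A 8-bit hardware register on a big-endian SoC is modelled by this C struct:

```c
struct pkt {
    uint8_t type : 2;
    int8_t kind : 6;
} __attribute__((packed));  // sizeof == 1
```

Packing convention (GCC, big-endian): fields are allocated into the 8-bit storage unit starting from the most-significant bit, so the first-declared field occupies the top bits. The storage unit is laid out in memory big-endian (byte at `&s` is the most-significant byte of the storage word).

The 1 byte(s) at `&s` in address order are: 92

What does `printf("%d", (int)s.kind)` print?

18

[0]=0x92 (big-endian) → word 0x92
type [6+:2] = (word>>6) & 0x3 = 2
kind [0+:6] = (word>>0) & 0x3f = 18  ←
kind signed 6b, MSB=0: value = 18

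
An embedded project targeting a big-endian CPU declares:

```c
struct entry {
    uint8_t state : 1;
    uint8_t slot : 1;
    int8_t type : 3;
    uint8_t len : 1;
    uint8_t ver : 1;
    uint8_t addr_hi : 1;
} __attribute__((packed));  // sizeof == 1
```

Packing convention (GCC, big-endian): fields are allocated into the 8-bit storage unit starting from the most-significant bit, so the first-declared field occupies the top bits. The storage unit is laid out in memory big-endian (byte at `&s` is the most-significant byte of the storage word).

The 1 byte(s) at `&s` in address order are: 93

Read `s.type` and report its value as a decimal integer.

[0]=0x93 (big-endian) → word 0x93
state:1 @ bit 7 → (0x93>>7)&0x1 = 0x1
slot:1 @ bit 6 → (0x93>>6)&0x1 = 0x0
type:3 @ bit 3 → (0x93>>3)&0x7 = 0x2  ←
len:1 @ bit 2 → (0x93>>2)&0x1 = 0x0
ver:1 @ bit 1 → (0x93>>1)&0x1 = 0x1
addr_hi:1 @ bit 0 → (0x93>>0)&0x1 = 0x1
type signed 3b, MSB=0: value = 2

2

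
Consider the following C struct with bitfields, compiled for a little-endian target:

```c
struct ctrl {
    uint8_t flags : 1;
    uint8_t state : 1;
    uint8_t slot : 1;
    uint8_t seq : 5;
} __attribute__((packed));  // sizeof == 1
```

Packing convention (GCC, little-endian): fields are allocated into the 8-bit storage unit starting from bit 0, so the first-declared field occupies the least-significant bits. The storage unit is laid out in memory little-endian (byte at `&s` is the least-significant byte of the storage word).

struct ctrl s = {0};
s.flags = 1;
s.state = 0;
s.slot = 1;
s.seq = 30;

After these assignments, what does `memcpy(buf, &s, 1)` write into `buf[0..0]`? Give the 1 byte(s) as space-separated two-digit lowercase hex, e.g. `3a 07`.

f5

flags:1 = 1 → 0x1 << 0 → word 0x01
state:1 = 0 → 0x0 << 1 → word 0x01
slot:1 = 1 → 0x1 << 2 → word 0x05
seq:5 = 30 → 0x1e << 3 → word 0xf5
word = 0xf5 → little-endian bytes:
  [0]=0xf5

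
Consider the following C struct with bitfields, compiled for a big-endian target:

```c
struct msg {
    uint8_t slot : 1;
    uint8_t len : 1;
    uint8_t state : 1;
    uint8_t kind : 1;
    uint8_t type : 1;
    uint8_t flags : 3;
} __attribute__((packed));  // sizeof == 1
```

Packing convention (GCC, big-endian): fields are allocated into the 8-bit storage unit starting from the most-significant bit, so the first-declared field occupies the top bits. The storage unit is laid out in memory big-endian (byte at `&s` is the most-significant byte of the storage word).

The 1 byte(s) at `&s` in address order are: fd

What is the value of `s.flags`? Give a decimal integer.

[0]=0xfd (big-endian) → word 0xfd
slot [7+:1] = (word>>7) & 0x1 = 1
len [6+:1] = (word>>6) & 0x1 = 1
state [5+:1] = (word>>5) & 0x1 = 1
kind [4+:1] = (word>>4) & 0x1 = 1
type [3+:1] = (word>>3) & 0x1 = 1
flags [0+:3] = (word>>0) & 0x7 = 5  ←

5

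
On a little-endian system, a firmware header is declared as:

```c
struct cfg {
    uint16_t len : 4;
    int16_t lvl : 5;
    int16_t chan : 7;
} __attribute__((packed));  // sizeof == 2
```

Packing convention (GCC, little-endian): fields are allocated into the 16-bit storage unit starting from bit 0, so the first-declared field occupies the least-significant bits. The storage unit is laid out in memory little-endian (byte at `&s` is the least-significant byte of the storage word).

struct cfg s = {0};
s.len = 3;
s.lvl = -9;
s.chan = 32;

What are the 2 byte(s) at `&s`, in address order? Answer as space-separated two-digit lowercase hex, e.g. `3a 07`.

73 41

[0+:4] len=3 & 0xf = 0x3; word=0x0003
[4+:5] lvl=-9 & 0x1f = 0x17; word=0x0173
[9+:7] chan=32 & 0x7f = 0x20; word=0x4173
word = 0x4173 → little-endian bytes:
  [0]=0x73  [1]=0x41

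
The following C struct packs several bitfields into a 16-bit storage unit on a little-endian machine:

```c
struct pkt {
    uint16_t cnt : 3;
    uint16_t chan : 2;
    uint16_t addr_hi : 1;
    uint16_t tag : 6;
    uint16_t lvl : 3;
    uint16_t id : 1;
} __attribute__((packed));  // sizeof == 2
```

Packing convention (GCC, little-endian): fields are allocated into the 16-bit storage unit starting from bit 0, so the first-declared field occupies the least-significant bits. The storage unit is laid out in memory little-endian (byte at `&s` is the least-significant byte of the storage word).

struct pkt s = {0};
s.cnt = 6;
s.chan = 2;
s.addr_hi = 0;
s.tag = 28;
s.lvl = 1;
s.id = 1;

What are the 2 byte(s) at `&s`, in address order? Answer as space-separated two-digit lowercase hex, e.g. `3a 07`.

[0+:3] cnt=6 & 0x7 = 0x6; word=0x0006
[3+:2] chan=2 & 0x3 = 0x2; word=0x0016
[5+:1] addr_hi=0 & 0x1 = 0x0; word=0x0016
[6+:6] tag=28 & 0x3f = 0x1c; word=0x0716
[12+:3] lvl=1 & 0x7 = 0x1; word=0x1716
[15+:1] id=1 & 0x1 = 0x1; word=0x9716
word = 0x9716 → little-endian bytes:
  [0]=0x16  [1]=0x97

16 97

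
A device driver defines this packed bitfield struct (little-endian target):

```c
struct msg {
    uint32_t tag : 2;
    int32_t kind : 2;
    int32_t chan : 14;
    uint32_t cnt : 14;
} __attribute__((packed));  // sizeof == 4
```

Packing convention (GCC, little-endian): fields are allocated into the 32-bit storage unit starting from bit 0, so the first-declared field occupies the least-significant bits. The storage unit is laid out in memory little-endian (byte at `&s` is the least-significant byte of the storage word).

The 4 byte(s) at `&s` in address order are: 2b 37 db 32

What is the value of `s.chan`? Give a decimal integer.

[0]=0x2b [1]=0x37 [2]=0xdb [3]=0x32 (little-endian) → word 0x32db372b
tag:2 @ bit 0 → (0x32db372b>>0)&0x3 = 0x3
kind:2 @ bit 2 → (0x32db372b>>2)&0x3 = 0x2
chan:14 @ bit 4 → (0x32db372b>>4)&0x3fff = 0x3372  ←
cnt:14 @ bit 18 → (0x32db372b>>18)&0x3fff = 0xcb6
chan signed 14b, MSB=1: 13170 - 16384 = -3214

-3214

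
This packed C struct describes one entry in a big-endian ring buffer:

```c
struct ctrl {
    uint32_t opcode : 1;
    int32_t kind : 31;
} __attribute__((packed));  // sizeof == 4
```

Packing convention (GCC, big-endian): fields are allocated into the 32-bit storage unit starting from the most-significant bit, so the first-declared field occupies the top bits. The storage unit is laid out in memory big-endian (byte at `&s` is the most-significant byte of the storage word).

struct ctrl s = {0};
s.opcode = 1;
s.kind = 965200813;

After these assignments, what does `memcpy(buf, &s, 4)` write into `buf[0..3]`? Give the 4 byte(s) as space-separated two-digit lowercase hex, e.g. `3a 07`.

opcode (1b) val=1 bits=0x1 at bit 31: 0x80000000
kind (31b) val=965200813 bits=0x3987cbad at bit 0: 0xb987cbad
word = 0xb987cbad → big-endian bytes:
  [0]=0xb9  [1]=0x87  [2]=0xcb  [3]=0xad

b9 87 cb ad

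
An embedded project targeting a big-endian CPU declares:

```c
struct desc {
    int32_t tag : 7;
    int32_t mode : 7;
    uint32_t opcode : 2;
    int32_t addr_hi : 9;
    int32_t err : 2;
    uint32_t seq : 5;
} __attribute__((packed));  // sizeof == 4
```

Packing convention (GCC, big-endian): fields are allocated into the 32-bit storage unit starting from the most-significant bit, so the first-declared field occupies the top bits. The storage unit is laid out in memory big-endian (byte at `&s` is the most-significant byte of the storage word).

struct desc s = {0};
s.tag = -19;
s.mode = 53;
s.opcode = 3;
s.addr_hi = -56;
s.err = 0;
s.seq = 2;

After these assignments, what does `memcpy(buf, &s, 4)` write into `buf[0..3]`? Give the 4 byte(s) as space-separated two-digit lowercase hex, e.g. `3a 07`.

tag (7b) val=-19 bits=0x6d at bit 25: 0xda000000
mode (7b) val=53 bits=0x35 at bit 18: 0xdad40000
opcode (2b) val=3 bits=0x3 at bit 16: 0xdad70000
addr_hi (9b) val=-56 bits=0x1c8 at bit 7: 0xdad7e400
err (2b) val=0 bits=0x0 at bit 5: 0xdad7e400
seq (5b) val=2 bits=0x2 at bit 0: 0xdad7e402
word = 0xdad7e402 → big-endian bytes:
  [0]=0xda  [1]=0xd7  [2]=0xe4  [3]=0x02

da d7 e4 02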